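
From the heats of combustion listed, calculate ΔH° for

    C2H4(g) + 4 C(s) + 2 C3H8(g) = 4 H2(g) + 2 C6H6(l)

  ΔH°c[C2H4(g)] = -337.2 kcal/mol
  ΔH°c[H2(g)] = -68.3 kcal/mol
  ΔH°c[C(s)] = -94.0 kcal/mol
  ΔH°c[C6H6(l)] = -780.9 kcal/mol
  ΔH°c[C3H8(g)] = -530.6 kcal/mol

ΔH° = 60.6 kcal/mol

With combustion enthalpies, reactants minus products:
= [1·(-337.2) + 4·(-94.0) + 2·(-530.6)] − [4·(-68.3) + 2·(-780.9)]
= 60.6 kcal/mol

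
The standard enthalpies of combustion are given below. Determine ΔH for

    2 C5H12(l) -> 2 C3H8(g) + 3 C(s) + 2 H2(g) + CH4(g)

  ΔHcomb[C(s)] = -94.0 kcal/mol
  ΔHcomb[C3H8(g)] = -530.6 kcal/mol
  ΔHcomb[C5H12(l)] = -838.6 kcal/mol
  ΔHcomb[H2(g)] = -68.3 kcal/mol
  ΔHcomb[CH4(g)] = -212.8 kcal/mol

ΔH = 15.4 kcal/mol

Using ΔH = Σ nΔHc°(reactants) − Σ nΔHc°(products):
= [2·(-838.6)] − [2·(-530.6) + 3·(-94.0) + 2·(-68.3) + 1·(-212.8)]
= 15.4 kcal/mol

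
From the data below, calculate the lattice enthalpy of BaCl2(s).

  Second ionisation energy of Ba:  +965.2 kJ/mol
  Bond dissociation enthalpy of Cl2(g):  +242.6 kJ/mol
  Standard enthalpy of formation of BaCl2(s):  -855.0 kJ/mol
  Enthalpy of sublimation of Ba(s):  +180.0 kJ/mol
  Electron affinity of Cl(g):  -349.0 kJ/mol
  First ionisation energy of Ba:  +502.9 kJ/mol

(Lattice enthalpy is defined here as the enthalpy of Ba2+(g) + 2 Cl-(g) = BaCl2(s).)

ΔHf° = 1·ΔHsub + 1·(ΣIE) + 1·D(Cl2) + 2·EA + U
-855.0 = 1·(+180.0) + 1·(+1468.1) + 1·(+242.6) + 2·(-349.0) + U
U = -855.0 − (+1192.7) = -2047.7 kJ/mol

U = -2047.7 kJ/mol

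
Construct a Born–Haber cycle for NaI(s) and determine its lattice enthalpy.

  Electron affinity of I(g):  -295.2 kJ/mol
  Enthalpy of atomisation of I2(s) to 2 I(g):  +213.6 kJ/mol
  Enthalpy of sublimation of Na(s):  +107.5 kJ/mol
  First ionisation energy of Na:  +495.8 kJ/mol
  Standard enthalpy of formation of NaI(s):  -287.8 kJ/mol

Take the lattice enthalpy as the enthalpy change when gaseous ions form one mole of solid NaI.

ΔHf° = 1·ΔHsub + 1·(ΣIE) + 1/2·D(I2) + 1·EA + U
-287.8 = 1·(+107.5) + 1·(+495.8) + 1/2·(+213.6) + 1·(-295.2) + U
U = -287.8 − (+414.9) = -702.7 kJ/mol

U = -702.7 kJ/mol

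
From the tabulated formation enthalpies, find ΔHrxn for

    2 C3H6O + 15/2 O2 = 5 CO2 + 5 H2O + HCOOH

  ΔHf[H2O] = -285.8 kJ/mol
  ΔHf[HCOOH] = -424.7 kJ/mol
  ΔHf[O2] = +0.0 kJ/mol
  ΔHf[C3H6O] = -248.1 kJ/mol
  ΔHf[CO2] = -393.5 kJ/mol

ΔHrxn = -3325.0 kJ/mol

ΔH°rxn = Σ nΔHf°(products) − Σ nΔHf°(reactants).
Products: 5·(-393.5) + 5·(-285.8) + 1·(-424.7) = -3821.2
Reactants: 2·(-248.1) + 15/2·(+0.0) = -496.2
ΔHrxn = (-3821.2) − (-496.2) = -3325.0 kJ/mol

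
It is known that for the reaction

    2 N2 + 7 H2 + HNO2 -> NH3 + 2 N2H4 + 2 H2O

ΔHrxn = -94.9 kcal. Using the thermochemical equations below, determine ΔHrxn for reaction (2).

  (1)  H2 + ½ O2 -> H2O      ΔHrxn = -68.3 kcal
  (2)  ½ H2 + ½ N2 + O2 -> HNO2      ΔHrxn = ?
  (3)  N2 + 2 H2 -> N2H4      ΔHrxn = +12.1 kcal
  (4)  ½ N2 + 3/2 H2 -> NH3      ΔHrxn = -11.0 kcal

(1) × 2: (2)·(-68.3) = -136.6 kcal
(2) reversed: contributes −x
(3) × 2: (2)·(+12.1) = +24.2 kcal
(4) as written: -11.0 kcal
-94.9 = (-136.6) + (+24.2) + (-11.0) − x
x = (-94.9 − (-123.4)) / (-1) = -28.5 kcal

ΔHrxn = -28.5 kcal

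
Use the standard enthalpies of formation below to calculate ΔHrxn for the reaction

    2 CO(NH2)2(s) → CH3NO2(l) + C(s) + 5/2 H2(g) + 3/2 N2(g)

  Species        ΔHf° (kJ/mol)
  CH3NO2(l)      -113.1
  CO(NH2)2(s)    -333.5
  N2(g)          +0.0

ΔHrxn = 553.9 kJ/mol

Products: 1·(-113.1) + 1·(+0.0) + 5/2·(+0.0) + 3/2·(+0.0) = -113.1
Reactants: 2·(-333.5) = -667.0
ΔHrxn = (-113.1) − (-667.0) = 553.9 kJ/mol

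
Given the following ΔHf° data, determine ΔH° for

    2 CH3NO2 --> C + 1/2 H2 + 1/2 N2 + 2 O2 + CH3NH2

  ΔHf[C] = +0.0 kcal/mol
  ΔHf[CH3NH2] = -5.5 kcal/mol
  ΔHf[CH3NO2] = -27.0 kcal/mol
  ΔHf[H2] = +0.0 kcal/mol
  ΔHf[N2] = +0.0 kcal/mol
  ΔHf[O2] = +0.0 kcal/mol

ΔH° = 48.5 kcal/mol

ΔH°rxn = Σ nΔHf°(products) − Σ nΔHf°(reactants).
Products: 1·(+0.0) + 1/2·(+0.0) + 1/2·(+0.0) + 2·(+0.0) + 1·(-5.5) = -5.5
Reactants: 2·(-27.0) = -54.0
ΔH° = (-5.5) − (-54.0) = 48.5 kcal/mol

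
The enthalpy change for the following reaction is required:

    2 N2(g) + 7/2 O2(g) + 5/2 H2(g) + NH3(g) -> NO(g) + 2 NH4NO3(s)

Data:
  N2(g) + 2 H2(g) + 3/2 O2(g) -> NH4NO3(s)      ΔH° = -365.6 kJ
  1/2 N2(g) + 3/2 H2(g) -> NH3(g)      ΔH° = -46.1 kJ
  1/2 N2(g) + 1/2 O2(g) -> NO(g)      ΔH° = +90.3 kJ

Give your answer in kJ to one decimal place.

equation 1 × 2 (×2 to match 2 NH4NO3(s) in the target): (2)·(-365.6) = -731.2 kJ
equation 2 reversed (reverse to put NH3(g) on the reactant side): +46.1 kJ
equation 3 as written (NO(g) already on the product side): +90.3 kJ
ΔH° = (-731.2) + (+46.1) + (+90.3) = -594.8 kJ

ΔH° = -594.8 kJ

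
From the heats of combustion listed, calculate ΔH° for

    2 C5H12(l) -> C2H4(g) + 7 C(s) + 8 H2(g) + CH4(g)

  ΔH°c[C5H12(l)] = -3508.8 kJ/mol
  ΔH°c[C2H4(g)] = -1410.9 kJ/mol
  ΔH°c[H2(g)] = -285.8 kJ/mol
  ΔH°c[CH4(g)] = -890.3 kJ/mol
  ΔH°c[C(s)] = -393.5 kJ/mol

With combustion enthalpies, reactants minus products:
= [2·(-3508.8)] − [1·(-1410.9) + 7·(-393.5) + 8·(-285.8) + 1·(-890.3)]
= 324.5 kJ/mol

ΔH° = 324.5 kJ/mol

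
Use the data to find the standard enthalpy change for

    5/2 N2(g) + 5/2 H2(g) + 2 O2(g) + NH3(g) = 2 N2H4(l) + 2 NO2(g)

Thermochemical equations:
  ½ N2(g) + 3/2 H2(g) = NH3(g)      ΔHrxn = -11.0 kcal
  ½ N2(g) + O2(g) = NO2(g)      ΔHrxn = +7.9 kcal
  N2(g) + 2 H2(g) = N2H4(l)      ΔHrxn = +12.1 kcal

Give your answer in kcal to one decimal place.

ΔHrxn = 51.0 kcal

equation 1 reversed: +11.0 kcal
equation 2 × 2: (2)·(+7.9) = +15.8 kcal
equation 3 × 2: (2)·(+12.1) = +24.2 kcal
ΔHrxn = (+11.0) + (+15.8) + (+24.2) = 51.0 kcal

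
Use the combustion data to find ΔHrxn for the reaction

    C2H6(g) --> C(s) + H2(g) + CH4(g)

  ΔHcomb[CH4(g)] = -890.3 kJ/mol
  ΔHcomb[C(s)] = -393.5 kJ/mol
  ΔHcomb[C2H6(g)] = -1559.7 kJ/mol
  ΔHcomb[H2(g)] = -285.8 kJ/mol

Using ΔH = Σ nΔHc°(reactants) − Σ nΔHc°(products):
= [1·(-1559.7)] − [1·(-393.5) + 1·(-285.8) + 1·(-890.3)]
= 9.9 kJ/mol

ΔHrxn = 9.9 kJ/mol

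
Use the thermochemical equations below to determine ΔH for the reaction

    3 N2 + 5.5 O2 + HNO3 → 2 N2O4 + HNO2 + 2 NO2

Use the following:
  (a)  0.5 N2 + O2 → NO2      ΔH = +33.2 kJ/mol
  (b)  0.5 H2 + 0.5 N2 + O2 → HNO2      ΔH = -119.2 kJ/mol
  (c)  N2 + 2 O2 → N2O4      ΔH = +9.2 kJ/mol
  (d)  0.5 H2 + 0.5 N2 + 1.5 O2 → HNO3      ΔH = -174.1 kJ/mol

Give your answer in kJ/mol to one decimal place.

ΔH = 139.7 kJ/mol

(a) × 2 (×2 to match 2 NO2 in the target): (2)·(+33.2) = +66.4 kJ/mol
(b) as written (HNO2 already on the product side): -119.2 kJ/mol
(c) × 2 (scale by 2 for the 2 N2O4): (2)·(+9.2) = +18.4 kJ/mol
(d) reversed (reverse to put HNO3 on the reactant side): +174.1 kJ/mol
ΔH = (+66.4) + (-119.2) + (+18.4) + (+174.1) = 139.7 kJ/mol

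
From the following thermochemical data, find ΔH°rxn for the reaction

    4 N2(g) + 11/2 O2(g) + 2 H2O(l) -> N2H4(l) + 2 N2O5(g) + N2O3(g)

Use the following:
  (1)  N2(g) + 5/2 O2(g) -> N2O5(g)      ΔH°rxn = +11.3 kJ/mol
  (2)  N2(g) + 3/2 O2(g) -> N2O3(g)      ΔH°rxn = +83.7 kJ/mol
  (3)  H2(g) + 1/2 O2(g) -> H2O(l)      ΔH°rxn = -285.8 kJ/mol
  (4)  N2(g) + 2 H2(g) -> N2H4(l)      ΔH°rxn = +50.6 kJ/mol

ΔH°rxn = 728.5 kJ/mol

(1) × 2: (2)·(+11.3) = +22.6 kJ/mol
(2) as written: +83.7 kJ/mol
(3) reversed and × 2: (-2)·(-285.8) = +571.6 kJ/mol
(4) as written: +50.6 kJ/mol
ΔH°rxn = (+22.6) + (+83.7) + (+571.6) + (+50.6) = 728.5 kJ/mol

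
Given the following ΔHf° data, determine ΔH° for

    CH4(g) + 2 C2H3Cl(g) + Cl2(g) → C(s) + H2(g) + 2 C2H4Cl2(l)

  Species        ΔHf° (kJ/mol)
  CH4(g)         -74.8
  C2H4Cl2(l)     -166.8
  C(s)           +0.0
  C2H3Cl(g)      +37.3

ΔH° = -333.4 kJ/mol

ΔH°rxn = Σ nΔHf°(products) − Σ nΔHf°(reactants).
Products: 1·(+0.0) + 1·(+0.0) + 2·(-166.8) = -333.6
Reactants: 1·(-74.8) + 2·(+37.3) + 1·(+0.0) = -0.2
ΔH° = (-333.6) − (-0.2) = -333.4 kJ/mol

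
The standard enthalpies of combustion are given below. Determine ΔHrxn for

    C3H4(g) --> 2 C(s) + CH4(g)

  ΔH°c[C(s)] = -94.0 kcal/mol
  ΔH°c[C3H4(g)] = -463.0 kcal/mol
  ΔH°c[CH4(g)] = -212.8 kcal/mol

ΔHrxn = -62.2 kcal/mol

Using ΔH = Σ nΔHc°(reactants) − Σ nΔHc°(products):
= [1·(-463.0)] − [2·(-94.0) + 1·(-212.8)]
= -62.2 kcal/mol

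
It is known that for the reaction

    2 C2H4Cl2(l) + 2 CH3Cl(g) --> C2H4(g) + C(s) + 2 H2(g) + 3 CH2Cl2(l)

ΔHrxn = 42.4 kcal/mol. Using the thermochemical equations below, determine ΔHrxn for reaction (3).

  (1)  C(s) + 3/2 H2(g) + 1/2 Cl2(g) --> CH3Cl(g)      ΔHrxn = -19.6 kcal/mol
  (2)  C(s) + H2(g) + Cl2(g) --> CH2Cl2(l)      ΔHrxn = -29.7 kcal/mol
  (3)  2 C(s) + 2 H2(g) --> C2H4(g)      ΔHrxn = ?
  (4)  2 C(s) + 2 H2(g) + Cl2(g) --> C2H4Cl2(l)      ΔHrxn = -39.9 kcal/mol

(1) reversed and × 2: (-2)·(-19.6) = +39.2 kcal/mol
(2) × 3: (3)·(-29.7) = -89.1 kcal/mol
(3) as written: contributes x
(4) reversed and × 2: (-2)·(-39.9) = +79.8 kcal/mol
+42.4 = (+39.2) + (-89.1) + (+79.8) + x
x = (+42.4 − (+29.9)) / (1) = 12.5 kcal/mol

ΔHrxn = 12.5 kcal/mol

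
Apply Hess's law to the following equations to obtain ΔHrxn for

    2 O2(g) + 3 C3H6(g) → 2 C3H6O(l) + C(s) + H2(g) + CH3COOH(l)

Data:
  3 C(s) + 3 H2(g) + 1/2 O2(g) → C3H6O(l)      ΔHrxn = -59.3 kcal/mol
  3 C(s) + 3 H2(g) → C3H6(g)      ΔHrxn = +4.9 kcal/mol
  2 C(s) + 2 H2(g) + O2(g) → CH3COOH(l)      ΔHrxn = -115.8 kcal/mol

ΔHrxn = -249.1 kcal/mol

equation 1 × 2: (2)·(-59.3) = -118.6 kcal/mol
equation 2 reversed and × 3: (-3)·(+4.9) = -14.7 kcal/mol
equation 3 as written: -115.8 kcal/mol
Combining the equations, ΔHrxn = (-118.6) + (-14.7) + (-115.8) = -249.1 kcal/mol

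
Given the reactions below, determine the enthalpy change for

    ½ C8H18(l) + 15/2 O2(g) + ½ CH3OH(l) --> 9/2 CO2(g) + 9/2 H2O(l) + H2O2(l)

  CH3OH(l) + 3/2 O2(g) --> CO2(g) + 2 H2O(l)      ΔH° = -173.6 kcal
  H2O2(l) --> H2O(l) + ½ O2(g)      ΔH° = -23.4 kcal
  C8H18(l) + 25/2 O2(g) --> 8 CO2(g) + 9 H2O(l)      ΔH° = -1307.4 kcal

ΔH° = -717.1 kcal

equation 1 × 1/2 (scale by 1/2 for the 1/2 CH3OH(l)): (1/2)·(-173.6) = -86.8 kcal
equation 2 reversed (H2O2(l) must end up as a product): +23.4 kcal
equation 3 × 1/2 (×1/2 to match 1/2 C8H18(l) in the target): (1/2)·(-1307.4) = -653.7 kcal
Summing the manipulated equations, ΔH° = (1/2)·(-173.6) + (-1)·(-23.4) + (1/2)·(-1307.4) = -717.1 kcal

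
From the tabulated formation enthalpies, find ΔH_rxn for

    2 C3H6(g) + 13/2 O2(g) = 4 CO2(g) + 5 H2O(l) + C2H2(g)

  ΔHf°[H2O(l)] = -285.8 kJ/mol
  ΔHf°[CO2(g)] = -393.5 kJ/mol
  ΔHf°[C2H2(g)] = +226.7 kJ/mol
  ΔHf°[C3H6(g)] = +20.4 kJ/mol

ΔH_rxn = -2817.1 kJ/mol

Products: 4·(-393.5) + 5·(-285.8) + 1·(+226.7) = -2776.3
Reactants: 2·(+20.4) + 13/2·(+0.0) = +40.8
ΔH_rxn = (-2776.3) − (+40.8) = -2817.1 kJ/mol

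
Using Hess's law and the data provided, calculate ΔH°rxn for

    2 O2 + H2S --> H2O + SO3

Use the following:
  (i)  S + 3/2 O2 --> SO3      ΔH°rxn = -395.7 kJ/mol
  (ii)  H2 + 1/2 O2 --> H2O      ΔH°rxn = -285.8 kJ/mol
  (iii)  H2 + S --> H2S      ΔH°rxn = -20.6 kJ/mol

(i) as written (SO3 already on the product side): -395.7 kJ/mol
(ii) as written (H2O already on the product side): -285.8 kJ/mol
(iii) reversed (reverse to put H2S on the reactant side): +20.6 kJ/mol
By Hess's law, ΔH°rxn = (-395.7) + (-285.8) + (+20.6) = -660.9 kJ/mol

ΔH°rxn = -660.9 kJ/mol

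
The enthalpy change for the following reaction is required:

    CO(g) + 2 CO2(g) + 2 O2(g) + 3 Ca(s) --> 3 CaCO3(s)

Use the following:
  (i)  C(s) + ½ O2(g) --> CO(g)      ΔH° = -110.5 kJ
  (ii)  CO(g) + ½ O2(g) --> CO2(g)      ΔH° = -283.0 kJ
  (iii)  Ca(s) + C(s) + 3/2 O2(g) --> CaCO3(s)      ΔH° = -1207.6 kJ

(i) reversed and × 3: (-3)·(-110.5) = +331.5 kJ
(ii) reversed and × 2 (CO2(g) must end up as a reactant; ×2 to match 2 CO2(g) in the target): (-2)·(-283.0) = +566.0 kJ
(iii) × 3 (scale by 3 for the 3 CaCO3(s)): (3)·(-1207.6) = -3622.8 kJ
ΔH° = (-3)·(-110.5) + (-2)·(-283.0) + (3)·(-1207.6) = -2725.3 kJ

ΔH° = -2725.3 kJ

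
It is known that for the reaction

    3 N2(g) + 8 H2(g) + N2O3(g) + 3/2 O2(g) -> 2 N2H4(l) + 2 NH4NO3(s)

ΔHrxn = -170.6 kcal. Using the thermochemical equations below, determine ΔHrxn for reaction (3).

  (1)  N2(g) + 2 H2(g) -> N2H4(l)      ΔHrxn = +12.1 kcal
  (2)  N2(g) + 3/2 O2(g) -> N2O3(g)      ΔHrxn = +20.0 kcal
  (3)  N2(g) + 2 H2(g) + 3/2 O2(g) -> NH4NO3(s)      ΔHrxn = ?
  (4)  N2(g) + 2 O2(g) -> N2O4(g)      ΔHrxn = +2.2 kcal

(1) × 2 (×2 to match 2 N2H4(l) in the target): (2)·(+12.1) = +24.2 kcal
(2) reversed (reverse to put N2O3(g) on the reactant side): -20.0 kcal
(3) × 2 (scale by 2 for the 2 NH4NO3(s)): contributes 2·x
(4): not needed (N2O4(g) appears nowhere else).
-170.6 = (+24.2) + (-20.0) + 2·x
x = (-170.6 − (+4.2)) / (2) = -87.4 kcal

ΔHrxn = -87.4 kcal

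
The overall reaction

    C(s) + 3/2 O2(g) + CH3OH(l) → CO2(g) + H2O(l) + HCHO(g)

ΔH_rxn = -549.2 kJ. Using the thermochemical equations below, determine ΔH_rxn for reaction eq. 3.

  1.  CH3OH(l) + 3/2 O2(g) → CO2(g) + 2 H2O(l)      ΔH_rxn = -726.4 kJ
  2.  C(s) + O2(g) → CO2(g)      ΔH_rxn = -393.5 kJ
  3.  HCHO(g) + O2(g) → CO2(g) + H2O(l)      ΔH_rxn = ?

eq. 1 as written: -726.4 kJ
eq. 2 as written: -393.5 kJ
eq. 3 reversed: contributes −x
-549.2 = (-726.4) + (-393.5) − x
x = (-549.2 − (-1119.9)) / (-1) = -570.7 kJ

ΔH_rxn = -570.7 kJ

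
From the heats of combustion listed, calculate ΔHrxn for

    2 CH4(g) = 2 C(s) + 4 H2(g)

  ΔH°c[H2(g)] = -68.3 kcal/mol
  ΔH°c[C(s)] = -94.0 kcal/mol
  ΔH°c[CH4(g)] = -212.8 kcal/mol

With combustion enthalpies, reactants minus products:
= [2·(-212.8)] − [2·(-94.0) + 4·(-68.3)]
= 35.6 kcal/mol

ΔHrxn = 35.6 kcal/mol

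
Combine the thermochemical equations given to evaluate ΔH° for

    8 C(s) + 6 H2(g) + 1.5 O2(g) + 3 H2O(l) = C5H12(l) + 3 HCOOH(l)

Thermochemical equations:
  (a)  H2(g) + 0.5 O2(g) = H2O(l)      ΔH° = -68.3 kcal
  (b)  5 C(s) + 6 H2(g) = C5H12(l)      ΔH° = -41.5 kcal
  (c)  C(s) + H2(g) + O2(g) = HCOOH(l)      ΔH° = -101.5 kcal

(a) reversed and × 3: (-3)·(-68.3) = +204.9 kcal
(b) as written: -41.5 kcal
(c) × 3: (3)·(-101.5) = -304.5 kcal
ΔH° = (+204.9) + (-41.5) + (-304.5) = -141.1 kcal

ΔH° = -141.1 kcal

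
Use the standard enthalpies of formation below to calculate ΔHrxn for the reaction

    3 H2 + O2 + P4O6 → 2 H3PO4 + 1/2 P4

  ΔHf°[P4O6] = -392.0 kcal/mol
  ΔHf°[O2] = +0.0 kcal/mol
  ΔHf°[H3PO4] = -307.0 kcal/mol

ΔHrxn = -222.0 kcal/mol

Products: 2·(-307.0) + 1/2·(+0.0) = -614.0
Reactants: 3·(+0.0) + 1·(+0.0) + 1·(-392.0) = -392.0
ΔHrxn = (-614.0) − (-392.0) = -222.0 kcal/mol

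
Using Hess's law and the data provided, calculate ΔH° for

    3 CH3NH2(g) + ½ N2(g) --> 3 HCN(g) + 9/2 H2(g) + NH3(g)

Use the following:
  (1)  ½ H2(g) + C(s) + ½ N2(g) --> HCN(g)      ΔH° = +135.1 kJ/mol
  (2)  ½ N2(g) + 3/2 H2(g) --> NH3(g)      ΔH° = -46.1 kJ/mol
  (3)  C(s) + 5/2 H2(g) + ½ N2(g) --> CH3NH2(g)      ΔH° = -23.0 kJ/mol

(1) × 3 (scale by 3 for the 3 HCN(g)): (3)·(+135.1) = +405.3 kJ/mol
(2) as written (NH3(g) already on the product side): -46.1 kJ/mol
(3) reversed and × 3 (reverse to put CH3NH2(g) on the reactant side; scale by 3 for the 3 CH3NH2(g)): (-3)·(-23.0) = +69.0 kJ/mol
Combining the equations, ΔH° = (3)·(+135.1) + (1)·(-46.1) + (-3)·(-23.0) = 428.2 kJ/mol

ΔH° = 428.2 kJ/mol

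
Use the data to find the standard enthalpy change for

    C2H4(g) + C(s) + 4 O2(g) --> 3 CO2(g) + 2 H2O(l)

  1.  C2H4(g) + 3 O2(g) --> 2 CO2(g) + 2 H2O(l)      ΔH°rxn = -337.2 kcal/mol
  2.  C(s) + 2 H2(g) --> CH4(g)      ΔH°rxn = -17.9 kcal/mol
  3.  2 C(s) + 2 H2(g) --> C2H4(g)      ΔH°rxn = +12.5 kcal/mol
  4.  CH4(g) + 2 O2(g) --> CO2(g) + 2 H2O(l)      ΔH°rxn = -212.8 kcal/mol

ΔH°rxn = -431.2 kcal/mol

eq. 1 × 2: (2)·(-337.2) = -674.4 kcal/mol
eq. 2 reversed: +17.9 kcal/mol
eq. 3 as written: +12.5 kcal/mol
eq. 4 reversed: +212.8 kcal/mol
Summing the manipulated equations, ΔH°rxn = (-674.4) + (+17.9) + (+12.5) + (+212.8) = -431.2 kcal/mol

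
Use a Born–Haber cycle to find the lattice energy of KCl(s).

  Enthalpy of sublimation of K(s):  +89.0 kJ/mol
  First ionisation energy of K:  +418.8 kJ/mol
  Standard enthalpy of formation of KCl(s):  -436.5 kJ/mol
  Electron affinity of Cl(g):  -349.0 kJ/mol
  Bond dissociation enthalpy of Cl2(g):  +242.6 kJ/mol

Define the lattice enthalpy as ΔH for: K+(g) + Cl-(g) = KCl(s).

ΔHf° = 1·ΔHsub + 1·(ΣIE) + 1/2·D(Cl2) + 1·EA + U
-436.5 = 1·(+89.0) + 1·(+418.8) + 1/2·(+242.6) + 1·(-349.0) + U
U = -436.5 − (+280.1) = -716.6 kJ/mol

U = -716.6 kJ/mol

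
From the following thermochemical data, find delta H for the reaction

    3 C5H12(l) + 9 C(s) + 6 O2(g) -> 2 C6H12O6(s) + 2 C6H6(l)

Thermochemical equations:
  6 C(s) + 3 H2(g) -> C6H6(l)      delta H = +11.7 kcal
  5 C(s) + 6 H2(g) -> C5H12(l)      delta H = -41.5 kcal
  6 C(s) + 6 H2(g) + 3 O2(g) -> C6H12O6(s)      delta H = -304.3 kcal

delta H = -460.7 kcal

equation 1 × 2: (2)·(+11.7) = +23.4 kcal
equation 2 reversed and × 3: (-3)·(-41.5) = +124.5 kcal
equation 3 × 2: (2)·(-304.3) = -608.6 kcal
By Hess's law, delta H = (2)·(+11.7) + (-3)·(-41.5) + (2)·(-304.3) = -460.7 kcal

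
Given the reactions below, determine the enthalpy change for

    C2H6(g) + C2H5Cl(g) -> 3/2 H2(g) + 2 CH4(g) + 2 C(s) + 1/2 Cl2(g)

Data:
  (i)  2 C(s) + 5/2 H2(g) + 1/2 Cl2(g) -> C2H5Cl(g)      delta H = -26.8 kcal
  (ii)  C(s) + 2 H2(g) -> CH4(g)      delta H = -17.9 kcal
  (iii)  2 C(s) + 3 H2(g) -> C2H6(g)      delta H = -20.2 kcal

(i) reversed (C2H5Cl(g) must end up as a reactant): +26.8 kcal
(ii) × 2 (scale by 2 for the 2 CH4(g)): (2)·(-17.9) = -35.8 kcal
(iii) reversed (C2H6(g) must end up as a reactant): +20.2 kcal
delta H = (-1)·(-26.8) + (2)·(-17.9) + (-1)·(-20.2) = 11.2 kcal

delta H = 11.2 kcal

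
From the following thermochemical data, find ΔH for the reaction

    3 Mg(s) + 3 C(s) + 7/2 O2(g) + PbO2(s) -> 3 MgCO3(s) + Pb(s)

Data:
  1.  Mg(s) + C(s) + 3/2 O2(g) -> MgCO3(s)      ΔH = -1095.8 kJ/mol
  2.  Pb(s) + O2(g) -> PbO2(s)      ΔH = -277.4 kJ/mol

ΔH = -3010.0 kJ/mol

eq. 1 × 3 (scale by 3 for the 3 MgCO3(s)): (3)·(-1095.8) = -3287.4 kJ/mol
eq. 2 reversed (PbO2(s) must end up as a reactant): +277.4 kJ/mol
Combining the equations, ΔH = (-3287.4) + (+277.4) = -3010.0 kJ/mol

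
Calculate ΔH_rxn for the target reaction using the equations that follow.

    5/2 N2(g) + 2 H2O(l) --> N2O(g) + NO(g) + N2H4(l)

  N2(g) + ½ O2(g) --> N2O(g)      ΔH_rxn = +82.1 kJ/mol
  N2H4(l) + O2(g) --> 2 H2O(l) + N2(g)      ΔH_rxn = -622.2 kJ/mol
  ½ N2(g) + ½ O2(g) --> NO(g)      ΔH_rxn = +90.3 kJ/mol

equation 1 as written: +82.1 kJ/mol
equation 2 reversed: +622.2 kJ/mol
equation 3 as written: +90.3 kJ/mol
ΔH_rxn = (1)·(+82.1) + (-1)·(-622.2) + (1)·(+90.3) = 794.6 kJ/mol

ΔH_rxn = 794.6 kJ/mol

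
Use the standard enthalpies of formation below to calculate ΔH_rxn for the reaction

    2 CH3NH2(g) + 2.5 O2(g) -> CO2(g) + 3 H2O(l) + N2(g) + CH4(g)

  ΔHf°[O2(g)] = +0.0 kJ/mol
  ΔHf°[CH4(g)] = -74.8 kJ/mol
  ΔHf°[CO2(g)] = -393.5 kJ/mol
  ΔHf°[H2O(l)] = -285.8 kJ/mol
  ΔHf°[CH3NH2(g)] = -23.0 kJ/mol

ΔH_rxn = -1279.7 kJ/mol

Products: 1·(-393.5) + 3·(-285.8) + 1·(+0.0) + 1·(-74.8) = -1325.7
Reactants: 2·(-23.0) + 5/2·(+0.0) = -46.0
ΔH_rxn = (-1325.7) − (-46.0) = -1279.7 kJ/mol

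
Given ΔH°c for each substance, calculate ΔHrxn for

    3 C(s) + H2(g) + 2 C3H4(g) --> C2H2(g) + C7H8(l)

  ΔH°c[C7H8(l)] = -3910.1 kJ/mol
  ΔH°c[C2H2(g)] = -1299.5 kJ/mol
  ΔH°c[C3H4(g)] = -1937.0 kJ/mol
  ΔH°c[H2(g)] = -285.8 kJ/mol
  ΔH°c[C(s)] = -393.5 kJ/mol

ΔHrxn = -130.7 kJ/mol

With combustion enthalpies, reactants minus products:
= [3·(-393.5) + 1·(-285.8) + 2·(-1937.0)] − [1·(-1299.5) + 1·(-3910.1)]
= -130.7 kJ/mol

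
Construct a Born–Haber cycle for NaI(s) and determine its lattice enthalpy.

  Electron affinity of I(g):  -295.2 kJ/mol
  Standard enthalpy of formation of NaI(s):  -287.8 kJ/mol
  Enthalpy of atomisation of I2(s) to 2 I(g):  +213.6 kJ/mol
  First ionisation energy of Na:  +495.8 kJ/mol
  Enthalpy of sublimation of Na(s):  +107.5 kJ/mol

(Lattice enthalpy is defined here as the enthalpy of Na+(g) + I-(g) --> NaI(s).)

ΔHf° = 1·ΔHsub + 1·(ΣIE) + 1/2·D(I2) + 1·EA + U
-287.8 = 1·(+107.5) + 1·(+495.8) + 1/2·(+213.6) + 1·(-295.2) + U
U = -287.8 − (+414.9) = -702.7 kJ/mol

U = -702.7 kJ/mol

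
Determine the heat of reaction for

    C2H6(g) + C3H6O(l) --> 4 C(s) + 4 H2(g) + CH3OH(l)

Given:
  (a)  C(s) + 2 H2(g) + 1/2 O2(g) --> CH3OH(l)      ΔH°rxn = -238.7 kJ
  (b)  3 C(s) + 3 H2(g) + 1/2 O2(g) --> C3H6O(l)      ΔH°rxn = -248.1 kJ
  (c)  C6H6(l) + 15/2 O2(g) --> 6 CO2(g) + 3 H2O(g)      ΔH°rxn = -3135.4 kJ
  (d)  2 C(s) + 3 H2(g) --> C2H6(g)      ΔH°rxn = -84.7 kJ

(a) as written: -238.7 kJ
(b) reversed: +248.1 kJ
(c): not needed.
(d) reversed: +84.7 kJ
Summing the manipulated equations, ΔH°rxn = (1)·(-238.7) + (-1)·(-248.1) + (-1)·(-84.7) = 94.1 kJ

ΔH°rxn = 94.1 kJ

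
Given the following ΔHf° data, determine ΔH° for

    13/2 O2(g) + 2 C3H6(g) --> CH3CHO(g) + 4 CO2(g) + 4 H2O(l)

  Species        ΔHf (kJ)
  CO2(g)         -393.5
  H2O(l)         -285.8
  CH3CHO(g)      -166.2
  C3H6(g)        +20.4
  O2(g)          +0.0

ΔH° = -2924.2 kJ

Products: 1·(-166.2) + 4·(-393.5) + 4·(-285.8) = -2883.4
Reactants: 13/2·(+0.0) + 2·(+20.4) = +40.8
ΔH° = (-2883.4) − (+40.8) = -2924.2 kJ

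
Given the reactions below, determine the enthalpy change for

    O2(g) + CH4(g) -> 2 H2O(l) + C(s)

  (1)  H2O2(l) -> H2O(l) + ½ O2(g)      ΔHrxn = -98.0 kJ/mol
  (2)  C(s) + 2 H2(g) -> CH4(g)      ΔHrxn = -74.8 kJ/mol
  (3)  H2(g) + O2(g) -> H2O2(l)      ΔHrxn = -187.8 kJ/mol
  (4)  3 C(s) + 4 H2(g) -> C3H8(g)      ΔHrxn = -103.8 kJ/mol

ΔHrxn = -496.8 kJ/mol

(1) × 2 (scale by 2 for the 2 H2O(l)): (2)·(-98.0) = -196.0 kJ/mol
(2) reversed (CH4(g) must end up as a reactant): +74.8 kJ/mol
(3) × 2: (2)·(-187.8) = -375.6 kJ/mol
(4): not needed (C3H8(g) appears nowhere else).
Since enthalpy is a state function, ΔHrxn = (2)·(-98.0) + (-1)·(-74.8) + (2)·(-187.8) = -496.8 kJ/mol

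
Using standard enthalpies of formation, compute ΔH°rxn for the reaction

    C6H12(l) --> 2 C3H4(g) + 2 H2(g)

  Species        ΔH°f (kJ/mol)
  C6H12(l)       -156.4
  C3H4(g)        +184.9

ΔH°rxn = 526.2 kJ/mol

Products: 2·(+184.9) + 2·(+0.0) = +369.8
Reactants: 1·(-156.4) = -156.4
ΔH°rxn = (+369.8) − (-156.4) = 526.2 kJ/mol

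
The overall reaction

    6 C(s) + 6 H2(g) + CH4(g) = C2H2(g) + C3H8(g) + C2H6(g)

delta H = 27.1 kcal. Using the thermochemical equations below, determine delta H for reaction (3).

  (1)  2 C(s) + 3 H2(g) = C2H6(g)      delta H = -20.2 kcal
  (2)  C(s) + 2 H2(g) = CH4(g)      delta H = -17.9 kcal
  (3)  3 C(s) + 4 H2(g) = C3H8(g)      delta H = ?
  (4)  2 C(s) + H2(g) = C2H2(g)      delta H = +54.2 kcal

delta H = -24.8 kcal

(1) as written: -20.2 kcal
(2) reversed: +17.9 kcal
(3) as written: contributes x
(4) as written: +54.2 kcal
+27.1 = (-20.2) + (+17.9) + (+54.2) + x
x = (+27.1 − (+51.9)) / (1) = -24.8 kcal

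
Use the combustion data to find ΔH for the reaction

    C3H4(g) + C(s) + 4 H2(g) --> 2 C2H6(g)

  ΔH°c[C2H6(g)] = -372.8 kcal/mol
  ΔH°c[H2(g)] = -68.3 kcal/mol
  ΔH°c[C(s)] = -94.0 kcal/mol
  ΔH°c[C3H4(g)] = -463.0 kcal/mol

With combustion enthalpies, reactants minus products:
= [1·(-463.0) + 1·(-94.0) + 4·(-68.3)] − [2·(-372.8)]
= -84.6 kcal/mol

ΔH = -84.6 kcal/mol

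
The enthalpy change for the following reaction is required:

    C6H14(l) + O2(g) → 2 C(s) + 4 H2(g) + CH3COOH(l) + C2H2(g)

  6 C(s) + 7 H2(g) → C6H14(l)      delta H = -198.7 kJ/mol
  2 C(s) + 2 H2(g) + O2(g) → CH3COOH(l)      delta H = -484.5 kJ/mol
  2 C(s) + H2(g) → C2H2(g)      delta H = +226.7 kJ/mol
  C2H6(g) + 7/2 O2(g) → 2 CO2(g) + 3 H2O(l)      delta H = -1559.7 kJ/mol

delta H = -59.1 kJ/mol

equation 1 reversed: +198.7 kJ/mol
equation 2 as written: -484.5 kJ/mol
equation 3 as written: +226.7 kJ/mol
equation 4: not needed.
delta H = (+198.7) + (-484.5) + (+226.7) = -59.1 kJ/mol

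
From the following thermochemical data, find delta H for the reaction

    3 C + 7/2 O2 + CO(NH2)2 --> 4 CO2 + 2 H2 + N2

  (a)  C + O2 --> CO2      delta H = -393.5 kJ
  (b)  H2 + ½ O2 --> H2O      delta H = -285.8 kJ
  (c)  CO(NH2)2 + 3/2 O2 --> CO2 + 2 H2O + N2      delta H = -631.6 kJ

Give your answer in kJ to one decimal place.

delta H = -1240.5 kJ

(a) × 3: (3)·(-393.5) = -1180.5 kJ
(b) reversed and × 2: (-2)·(-285.8) = +571.6 kJ
(c) as written: -631.6 kJ
delta H = (-1180.5) + (+571.6) + (-631.6) = -1240.5 kJ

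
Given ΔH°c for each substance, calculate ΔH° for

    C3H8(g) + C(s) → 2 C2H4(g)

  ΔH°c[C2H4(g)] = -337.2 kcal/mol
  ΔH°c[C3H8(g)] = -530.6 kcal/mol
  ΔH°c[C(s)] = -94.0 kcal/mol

ΔH° = 49.8 kcal/mol

With combustion enthalpies, reactants minus products:
= [1·(-530.6) + 1·(-94.0)] − [2·(-337.2)]
= 49.8 kcal/mol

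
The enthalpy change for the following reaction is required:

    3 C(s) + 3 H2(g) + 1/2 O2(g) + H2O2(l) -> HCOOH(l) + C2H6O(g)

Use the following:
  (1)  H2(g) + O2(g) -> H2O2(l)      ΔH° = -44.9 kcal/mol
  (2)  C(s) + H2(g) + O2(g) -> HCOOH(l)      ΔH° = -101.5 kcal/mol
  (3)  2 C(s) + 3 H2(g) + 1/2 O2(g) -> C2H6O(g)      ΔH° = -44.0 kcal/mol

(1) reversed: +44.9 kcal/mol
(2) as written: -101.5 kcal/mol
(3) as written: -44.0 kcal/mol
ΔH° = (-1)·(-44.9) + (1)·(-101.5) + (1)·(-44.0) = -100.6 kcal/mol

ΔH° = -100.6 kcal/mol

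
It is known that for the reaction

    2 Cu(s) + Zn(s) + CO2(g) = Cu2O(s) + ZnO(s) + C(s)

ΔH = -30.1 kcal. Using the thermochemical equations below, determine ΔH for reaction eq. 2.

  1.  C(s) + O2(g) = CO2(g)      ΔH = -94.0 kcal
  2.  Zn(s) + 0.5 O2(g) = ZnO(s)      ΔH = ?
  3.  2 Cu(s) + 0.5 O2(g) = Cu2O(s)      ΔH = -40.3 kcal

eq. 1 reversed (CO2(g) must end up as a reactant): +94.0 kcal
eq. 2 as written (ZnO(s) already on the product side): contributes x
eq. 3 as written (Cu2O(s) already on the product side): -40.3 kcal
-30.1 = (+94.0) + (-40.3) + x
x = (-30.1 − (+53.7)) / (1) = -83.8 kcal

ΔH = -83.8 kcal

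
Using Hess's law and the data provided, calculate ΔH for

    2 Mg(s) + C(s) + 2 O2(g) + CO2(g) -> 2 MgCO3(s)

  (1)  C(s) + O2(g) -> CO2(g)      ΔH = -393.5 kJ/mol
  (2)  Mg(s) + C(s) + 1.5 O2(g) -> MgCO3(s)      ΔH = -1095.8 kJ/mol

ΔH = -1798.1 kJ/mol

(1) reversed: +393.5 kJ/mol
(2) × 2: (2)·(-1095.8) = -2191.6 kJ/mol
Summing the manipulated equations, ΔH = (-1)·(-393.5) + (2)·(-1095.8) = -1798.1 kJ/mol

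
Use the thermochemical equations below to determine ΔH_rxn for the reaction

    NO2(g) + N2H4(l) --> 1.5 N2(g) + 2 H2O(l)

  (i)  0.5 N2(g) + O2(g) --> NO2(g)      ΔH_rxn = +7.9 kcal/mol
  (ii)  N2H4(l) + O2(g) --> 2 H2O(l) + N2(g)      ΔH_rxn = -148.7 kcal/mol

(i) reversed: -7.9 kcal/mol
(ii) as written: -148.7 kcal/mol
Combining the equations, ΔH_rxn = (-1)·(+7.9) + (1)·(-148.7) = -156.6 kcal/mol

ΔH_rxn = -156.6 kcal/mol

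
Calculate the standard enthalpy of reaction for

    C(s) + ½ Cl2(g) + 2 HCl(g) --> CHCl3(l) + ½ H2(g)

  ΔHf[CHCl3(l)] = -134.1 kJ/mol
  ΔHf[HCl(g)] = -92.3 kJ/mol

ΔHrxn = 50.5 kJ/mol

ΔH°rxn = Σ nΔHf°(products) − Σ nΔHf°(reactants).
Products: 1·(-134.1) + 1/2·(+0.0) = -134.1
Reactants: 1·(+0.0) + 1/2·(+0.0) + 2·(-92.3) = -184.6
ΔHrxn = (-134.1) − (-184.6) = 50.5 kJ/mol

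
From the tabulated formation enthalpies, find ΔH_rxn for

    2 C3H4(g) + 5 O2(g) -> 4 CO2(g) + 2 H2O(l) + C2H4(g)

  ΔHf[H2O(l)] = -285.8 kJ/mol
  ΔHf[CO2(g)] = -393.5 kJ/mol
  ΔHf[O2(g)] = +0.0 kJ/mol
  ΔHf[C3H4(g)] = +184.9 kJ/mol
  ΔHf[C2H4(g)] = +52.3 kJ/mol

ΔH_rxn = -2463.1 kJ/mol

Products: 4·(-393.5) + 2·(-285.8) + 1·(+52.3) = -2093.3
Reactants: 2·(+184.9) + 5·(+0.0) = +369.8
ΔH_rxn = (-2093.3) − (+369.8) = -2463.1 kJ/mol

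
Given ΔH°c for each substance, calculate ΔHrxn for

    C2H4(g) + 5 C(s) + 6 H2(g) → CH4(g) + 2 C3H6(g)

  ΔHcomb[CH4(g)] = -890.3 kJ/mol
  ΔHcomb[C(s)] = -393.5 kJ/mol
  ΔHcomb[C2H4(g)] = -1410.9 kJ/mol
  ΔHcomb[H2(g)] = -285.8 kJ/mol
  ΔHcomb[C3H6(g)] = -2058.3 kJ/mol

With combustion enthalpies, reactants minus products:
= [1·(-1410.9) + 5·(-393.5) + 6·(-285.8)] − [1·(-890.3) + 2·(-2058.3)]
= -86.3 kJ/mol

ΔHrxn = -86.3 kJ/mol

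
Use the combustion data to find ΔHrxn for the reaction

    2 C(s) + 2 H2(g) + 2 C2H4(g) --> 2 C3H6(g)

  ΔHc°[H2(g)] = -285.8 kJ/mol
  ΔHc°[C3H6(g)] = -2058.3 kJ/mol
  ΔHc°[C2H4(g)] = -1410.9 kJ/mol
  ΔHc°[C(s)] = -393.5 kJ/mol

ΔHrxn = -63.8 kJ/mol

With combustion enthalpies, reactants minus products:
= [2·(-393.5) + 2·(-285.8) + 2·(-1410.9)] − [2·(-2058.3)]
= -63.8 kJ/mol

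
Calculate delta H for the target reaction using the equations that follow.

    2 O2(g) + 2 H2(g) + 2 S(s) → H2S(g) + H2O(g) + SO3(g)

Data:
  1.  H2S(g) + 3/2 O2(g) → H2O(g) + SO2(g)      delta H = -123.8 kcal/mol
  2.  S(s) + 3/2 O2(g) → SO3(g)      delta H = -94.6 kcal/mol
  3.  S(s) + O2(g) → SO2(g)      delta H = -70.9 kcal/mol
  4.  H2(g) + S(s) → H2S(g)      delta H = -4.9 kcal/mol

eq. 1 as written (H2O(g) already on the product side): -123.8 kcal/mol
eq. 2 as written (SO3(g) already on the product side): -94.6 kcal/mol
eq. 3 reversed: +70.9 kcal/mol
eq. 4 × 2 (scale by 2 for the 2 H2(g)): (2)·(-4.9) = -9.8 kcal/mol
delta H = (1)·(-123.8) + (1)·(-94.6) + (-1)·(-70.9) + (2)·(-4.9) = -157.3 kcal/mol

delta H = -157.3 kcal/mol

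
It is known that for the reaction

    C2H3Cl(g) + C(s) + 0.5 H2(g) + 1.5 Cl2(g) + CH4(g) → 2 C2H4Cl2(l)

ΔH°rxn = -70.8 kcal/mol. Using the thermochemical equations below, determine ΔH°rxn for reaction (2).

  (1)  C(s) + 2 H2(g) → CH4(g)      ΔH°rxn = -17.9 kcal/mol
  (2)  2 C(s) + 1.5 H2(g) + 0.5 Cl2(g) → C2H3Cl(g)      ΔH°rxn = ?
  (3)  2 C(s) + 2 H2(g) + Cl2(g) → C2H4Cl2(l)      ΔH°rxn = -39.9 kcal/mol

(1) reversed (reverse to put CH4(g) on the reactant side): +17.9 kcal/mol
(2) reversed (C2H3Cl(g) must end up as a reactant): contributes −x
(3) × 2 (scale by 2 for the 2 C2H4Cl2(l)): (2)·(-39.9) = -79.8 kcal/mol
-70.8 = (+17.9) + (-79.8) − x
x = (-70.8 − (-61.9)) / (-1) = 8.9 kcal/mol

ΔH°rxn = 8.9 kcal/mol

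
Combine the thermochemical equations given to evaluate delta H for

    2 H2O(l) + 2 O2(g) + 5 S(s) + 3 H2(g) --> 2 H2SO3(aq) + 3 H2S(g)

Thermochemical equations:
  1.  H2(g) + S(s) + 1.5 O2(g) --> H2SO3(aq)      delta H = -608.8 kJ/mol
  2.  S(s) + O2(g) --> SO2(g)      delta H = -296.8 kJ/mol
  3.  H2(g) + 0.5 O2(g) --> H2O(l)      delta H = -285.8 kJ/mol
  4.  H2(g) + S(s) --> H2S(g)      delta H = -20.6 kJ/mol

eq. 1 × 2 (scale by 2 for the 2 H2SO3(aq)): (2)·(-608.8) = -1217.6 kJ/mol
eq. 2: not needed (SO2(g) appears nowhere else).
eq. 3 reversed and × 2 (reverse to put H2O(l) on the reactant side; ×2 to match 2 H2O(l) in the target): (-2)·(-285.8) = +571.6 kJ/mol
eq. 4 × 3 (×3 to match 3 H2S(g) in the target): (3)·(-20.6) = -61.8 kJ/mol
Summing the manipulated equations, delta H = (-1217.6) + (+571.6) + (-61.8) = -707.8 kJ/mol

delta H = -707.8 kJ/mol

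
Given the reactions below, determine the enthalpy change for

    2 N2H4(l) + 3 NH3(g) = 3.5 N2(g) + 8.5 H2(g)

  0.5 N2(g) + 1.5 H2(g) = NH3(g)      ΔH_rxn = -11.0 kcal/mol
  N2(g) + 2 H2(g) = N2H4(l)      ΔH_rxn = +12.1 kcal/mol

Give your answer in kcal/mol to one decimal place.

equation 1 reversed and × 3 (NH3(g) must end up as a reactant; ×3 to match 3 NH3(g) in the target): (-3)·(-11.0) = +33.0 kcal/mol
equation 2 reversed and × 2 (reverse to put N2H4(l) on the reactant side; ×2 to match 2 N2H4(l) in the target): (-2)·(+12.1) = -24.2 kcal/mol
Since enthalpy is a state function, ΔH_rxn = (-3)·(-11.0) + (-2)·(+12.1) = 8.8 kcal/mol

ΔH_rxn = 8.8 kcal/mol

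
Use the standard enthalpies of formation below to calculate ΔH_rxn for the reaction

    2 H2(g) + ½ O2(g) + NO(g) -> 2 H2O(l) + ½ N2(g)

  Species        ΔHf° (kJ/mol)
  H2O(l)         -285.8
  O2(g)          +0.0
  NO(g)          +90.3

Products: 2·(-285.8) + 1/2·(+0.0) = -571.6
Reactants: 2·(+0.0) + 1/2·(+0.0) + 1·(+90.3) = +90.3
ΔH_rxn = (-571.6) − (+90.3) = -661.9 kJ/mol

ΔH_rxn = -661.9 kJ/mol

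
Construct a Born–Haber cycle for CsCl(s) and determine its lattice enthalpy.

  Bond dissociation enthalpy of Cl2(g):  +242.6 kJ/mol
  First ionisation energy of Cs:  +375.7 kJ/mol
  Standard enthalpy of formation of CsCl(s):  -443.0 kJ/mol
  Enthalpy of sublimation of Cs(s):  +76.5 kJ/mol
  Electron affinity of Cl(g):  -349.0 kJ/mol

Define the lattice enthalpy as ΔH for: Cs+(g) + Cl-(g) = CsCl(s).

ΔHf° = 1·ΔHsub + 1·(ΣIE) + 1/2·D(Cl2) + 1·EA + U
-443.0 = 1·(+76.5) + 1·(+375.7) + 1/2·(+242.6) + 1·(-349.0) + U
U = -443.0 − (+224.5) = -667.5 kJ/mol

U = -667.5 kJ/mol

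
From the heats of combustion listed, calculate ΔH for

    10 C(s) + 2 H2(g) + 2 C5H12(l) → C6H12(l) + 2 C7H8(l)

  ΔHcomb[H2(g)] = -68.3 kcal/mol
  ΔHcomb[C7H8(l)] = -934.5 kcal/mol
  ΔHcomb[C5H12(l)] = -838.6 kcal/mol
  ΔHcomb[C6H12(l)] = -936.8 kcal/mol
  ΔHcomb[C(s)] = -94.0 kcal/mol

Using ΔH = Σ nΔHc°(reactants) − Σ nΔHc°(products):
= [10·(-94.0) + 2·(-68.3) + 2·(-838.6)] − [1·(-936.8) + 2·(-934.5)]
= 52.0 kcal/mol

ΔH = 52.0 kcal/mol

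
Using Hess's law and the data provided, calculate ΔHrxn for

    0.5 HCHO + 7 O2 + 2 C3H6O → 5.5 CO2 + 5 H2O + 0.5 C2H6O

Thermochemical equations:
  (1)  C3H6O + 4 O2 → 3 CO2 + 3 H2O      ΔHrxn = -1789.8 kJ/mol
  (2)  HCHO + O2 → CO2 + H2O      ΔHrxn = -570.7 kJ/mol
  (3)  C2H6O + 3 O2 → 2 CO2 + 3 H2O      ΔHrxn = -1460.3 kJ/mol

(1) × 2 (scale by 2 for the 2 C3H6O): (2)·(-1789.8) = -3579.6 kJ/mol
(2) × 1/2 (scale by 1/2 for the 1/2 HCHO): (1/2)·(-570.7) = -285.35 kJ/mol
(3) reversed and × 1/2 (reverse to put C2H6O on the product side; ×1/2 to match 1/2 C2H6O in the target): (-1/2)·(-1460.3) = +730.15 kJ/mol
By Hess's law, ΔHrxn = (-3579.6) + (-285.35) + (+730.15) = -3134.8 kJ/mol

ΔHrxn = -3134.8 kJ/mol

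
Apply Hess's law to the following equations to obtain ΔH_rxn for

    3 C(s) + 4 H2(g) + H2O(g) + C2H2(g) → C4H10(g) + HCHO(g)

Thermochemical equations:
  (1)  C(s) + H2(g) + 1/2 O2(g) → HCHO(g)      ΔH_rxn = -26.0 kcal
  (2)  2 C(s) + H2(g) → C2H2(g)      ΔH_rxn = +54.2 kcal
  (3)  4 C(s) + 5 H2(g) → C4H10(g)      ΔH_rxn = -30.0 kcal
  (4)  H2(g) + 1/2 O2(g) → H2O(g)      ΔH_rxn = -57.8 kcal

(1) as written: -26.0 kcal
(2) reversed: -54.2 kcal
(3) as written: -30.0 kcal
(4) reversed: +57.8 kcal
ΔH_rxn = (1)·(-26.0) + (-1)·(+54.2) + (1)·(-30.0) + (-1)·(-57.8) = -52.4 kcal

ΔH_rxn = -52.4 kcal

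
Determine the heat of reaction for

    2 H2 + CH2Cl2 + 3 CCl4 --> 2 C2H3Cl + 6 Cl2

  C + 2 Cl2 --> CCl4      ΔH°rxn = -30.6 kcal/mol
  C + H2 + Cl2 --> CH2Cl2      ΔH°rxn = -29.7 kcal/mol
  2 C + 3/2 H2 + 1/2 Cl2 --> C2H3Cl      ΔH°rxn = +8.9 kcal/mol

ΔH°rxn = 139.3 kcal/mol

equation 1 reversed and × 3 (CCl4 must end up as a reactant; ×3 to match 3 CCl4 in the target): (-3)·(-30.6) = +91.8 kcal/mol
equation 2 reversed (reverse to put CH2Cl2 on the reactant side): +29.7 kcal/mol
equation 3 × 2 (scale by 2 for the 2 C2H3Cl): (2)·(+8.9) = +17.8 kcal/mol
ΔH°rxn = (+91.8) + (+29.7) + (+17.8) = 139.3 kcal/mol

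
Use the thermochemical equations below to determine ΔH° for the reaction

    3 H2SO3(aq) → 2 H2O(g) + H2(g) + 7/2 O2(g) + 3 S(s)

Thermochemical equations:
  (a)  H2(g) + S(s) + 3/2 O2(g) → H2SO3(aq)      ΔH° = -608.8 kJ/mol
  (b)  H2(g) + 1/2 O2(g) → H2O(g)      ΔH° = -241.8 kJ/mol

(a) reversed and × 3: (-3)·(-608.8) = +1826.4 kJ/mol
(b) × 2: (2)·(-241.8) = -483.6 kJ/mol
ΔH° = (-3)·(-608.8) + (2)·(-241.8) = 1342.8 kJ/mol

ΔH° = 1342.8 kJ/mol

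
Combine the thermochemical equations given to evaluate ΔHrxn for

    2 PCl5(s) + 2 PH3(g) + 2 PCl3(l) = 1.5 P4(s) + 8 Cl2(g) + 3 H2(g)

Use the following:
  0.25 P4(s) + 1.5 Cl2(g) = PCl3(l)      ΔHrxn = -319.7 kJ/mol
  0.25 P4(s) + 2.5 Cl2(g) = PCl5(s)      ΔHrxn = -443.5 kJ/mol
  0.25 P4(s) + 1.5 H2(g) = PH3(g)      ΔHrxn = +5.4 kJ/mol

equation 1 reversed and × 2 (PCl3(l) must end up as a reactant; scale by 2 for the 2 PCl3(l)): (-2)·(-319.7) = +639.4 kJ/mol
equation 2 reversed and × 2 (reverse to put PCl5(s) on the reactant side; ×2 to match 2 PCl5(s) in the target): (-2)·(-443.5) = +887.0 kJ/mol
equation 3 reversed and × 2 (reverse to put PH3(g) on the reactant side; ×2 to match 2 PH3(g) in the target): (-2)·(+5.4) = -10.8 kJ/mol
Combining the equations, ΔHrxn = (-2)·(-319.7) + (-2)·(-443.5) + (-2)·(+5.4) = 1515.6 kJ/mol

ΔHrxn = 1515.6 kJ/mol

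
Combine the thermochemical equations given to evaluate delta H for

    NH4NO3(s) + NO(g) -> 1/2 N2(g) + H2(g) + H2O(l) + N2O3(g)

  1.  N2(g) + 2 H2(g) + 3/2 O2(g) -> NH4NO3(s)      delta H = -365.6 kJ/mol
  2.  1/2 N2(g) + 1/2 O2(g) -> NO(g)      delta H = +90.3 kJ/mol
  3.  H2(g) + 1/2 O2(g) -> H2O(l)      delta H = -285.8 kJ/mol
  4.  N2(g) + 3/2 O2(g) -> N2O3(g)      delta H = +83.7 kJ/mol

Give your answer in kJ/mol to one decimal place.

eq. 1 reversed (NH4NO3(s) must end up as a reactant): +365.6 kJ/mol
eq. 2 reversed (NO(g) must end up as a reactant): -90.3 kJ/mol
eq. 3 as written (H2O(l) already on the product side): -285.8 kJ/mol
eq. 4 as written (N2O3(g) already on the product side): +83.7 kJ/mol
delta H = (+365.6) + (-90.3) + (-285.8) + (+83.7) = 73.2 kJ/mol

delta H = 73.2 kJ/mol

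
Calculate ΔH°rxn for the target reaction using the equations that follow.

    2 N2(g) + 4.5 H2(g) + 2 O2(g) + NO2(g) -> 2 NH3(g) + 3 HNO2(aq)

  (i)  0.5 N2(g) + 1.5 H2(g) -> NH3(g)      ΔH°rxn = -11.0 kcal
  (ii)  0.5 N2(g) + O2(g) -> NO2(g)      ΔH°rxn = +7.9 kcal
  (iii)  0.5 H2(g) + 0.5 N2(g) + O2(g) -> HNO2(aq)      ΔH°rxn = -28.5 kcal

ΔH°rxn = -115.4 kcal

(i) × 2: (2)·(-11.0) = -22.0 kcal
(ii) reversed: -7.9 kcal
(iii) × 3: (3)·(-28.5) = -85.5 kcal
ΔH°rxn = (2)·(-11.0) + (-1)·(+7.9) + (3)·(-28.5) = -115.4 kcal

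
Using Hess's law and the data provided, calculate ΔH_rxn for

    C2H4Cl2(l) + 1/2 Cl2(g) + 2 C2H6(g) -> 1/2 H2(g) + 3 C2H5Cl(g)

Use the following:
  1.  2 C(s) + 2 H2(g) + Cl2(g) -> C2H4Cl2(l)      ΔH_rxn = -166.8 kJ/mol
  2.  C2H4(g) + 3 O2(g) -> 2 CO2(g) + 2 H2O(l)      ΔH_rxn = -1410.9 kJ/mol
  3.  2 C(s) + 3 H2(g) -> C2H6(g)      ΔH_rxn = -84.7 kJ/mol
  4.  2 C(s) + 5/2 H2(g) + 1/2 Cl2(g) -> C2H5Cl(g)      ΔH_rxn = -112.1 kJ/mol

eq. 1 reversed (C2H4Cl2(l) must end up as a reactant): +166.8 kJ/mol
eq. 2: not needed (H2O(l) appears nowhere else).
eq. 3 reversed and × 2 (C2H6(g) must end up as a reactant; ×2 to match 2 C2H6(g) in the target): (-2)·(-84.7) = +169.4 kJ/mol
eq. 4 × 3 (×3 to match 3 C2H5Cl(g) in the target): (3)·(-112.1) = -336.3 kJ/mol
ΔH_rxn = (+166.8) + (+169.4) + (-336.3) = -0.1 kJ/mol

ΔH_rxn = -0.1 kJ/mol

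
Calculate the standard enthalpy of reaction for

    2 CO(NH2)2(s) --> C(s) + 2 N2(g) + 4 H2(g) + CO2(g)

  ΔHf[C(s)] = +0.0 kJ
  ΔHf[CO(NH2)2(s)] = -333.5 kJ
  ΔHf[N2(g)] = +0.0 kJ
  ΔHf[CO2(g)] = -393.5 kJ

ΔHrxn = 273.5 kJ

Products: 1·(+0.0) + 2·(+0.0) + 4·(+0.0) + 1·(-393.5) = -393.5
Reactants: 2·(-333.5) = -667.0
ΔHrxn = (-393.5) − (-667.0) = 273.5 kJ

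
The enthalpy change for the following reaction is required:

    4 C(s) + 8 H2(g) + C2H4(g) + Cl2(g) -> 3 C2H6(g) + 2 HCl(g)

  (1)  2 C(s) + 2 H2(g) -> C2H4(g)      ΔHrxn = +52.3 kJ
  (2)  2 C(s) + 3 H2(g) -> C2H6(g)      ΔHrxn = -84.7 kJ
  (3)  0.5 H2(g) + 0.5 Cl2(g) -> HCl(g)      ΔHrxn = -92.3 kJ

ΔHrxn = -491.0 kJ

(1) reversed (reverse to put C2H4(g) on the reactant side): -52.3 kJ
(2) × 3 (scale by 3 for the 3 C2H6(g)): (3)·(-84.7) = -254.1 kJ
(3) × 2 (scale by 2 for the 2 HCl(g)): (2)·(-92.3) = -184.6 kJ
ΔHrxn = (-52.3) + (-254.1) + (-184.6) = -491.0 kJ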